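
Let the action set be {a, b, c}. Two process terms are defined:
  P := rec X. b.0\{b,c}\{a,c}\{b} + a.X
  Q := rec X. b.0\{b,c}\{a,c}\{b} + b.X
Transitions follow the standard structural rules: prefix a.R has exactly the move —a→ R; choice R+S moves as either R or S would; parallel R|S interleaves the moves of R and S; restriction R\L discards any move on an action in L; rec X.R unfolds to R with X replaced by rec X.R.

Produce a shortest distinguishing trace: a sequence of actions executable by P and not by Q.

P's transition system — 2 states:
  s0 = rec X. b.0\{b,c}\{a,c}\{b} + a.X | —a→ s0, —b→ s1
  s1 = 0\{b,c}\{a,c}\{b} | ∅
Q's transition system — 2 states:
  t0 = rec X. b.0\{b,c}\{a,c}\{b} + b.X | —b→ t0, —b→ t1
  t1 = 0\{b,c}\{a,c}\{b} | ∅
Trace ⟨a⟩ through P, begin at {s0}:
  [1] a ⇒ {s0}
  ✓ P
Trace ⟨a⟩ through Q, begin at {t0}:
  [1] a ⇒ ∅  — Q cannot continue

a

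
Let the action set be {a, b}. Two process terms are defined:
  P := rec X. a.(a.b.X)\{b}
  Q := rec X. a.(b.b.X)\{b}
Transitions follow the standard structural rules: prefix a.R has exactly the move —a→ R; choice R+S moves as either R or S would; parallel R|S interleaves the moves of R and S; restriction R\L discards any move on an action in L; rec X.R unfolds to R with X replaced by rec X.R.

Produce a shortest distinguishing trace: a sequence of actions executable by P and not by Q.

P's transition system — 3 states:
  m0 = rec X. a.(a.b.X)\{b} has moves -a-> m1
  m1 = (a.b.(rec X. a.(a.b.X)\{b}))\{b} has moves -a-> m2
  m2 = (b.(rec X. a.(a.b.X)\{b}))\{b} has moves ·
Q's transition system — 2 states:
  n0 = rec X. a.(b.b.X)\{b} has moves -a-> n1
  n1 = (b.b.(rec X. a.(b.b.X)\{b}))\{b} has moves ·
Run σ = ⟨aa⟩ on P: start {m0}
  [1] a ⇒ {m1}
  [2] a ⇒ {m2}
  ✓ P
Run σ = ⟨aa⟩ on Q: start {n0}
  [1] a ⇒ {n1}
  [2] a ⇒ no successor for Q

aa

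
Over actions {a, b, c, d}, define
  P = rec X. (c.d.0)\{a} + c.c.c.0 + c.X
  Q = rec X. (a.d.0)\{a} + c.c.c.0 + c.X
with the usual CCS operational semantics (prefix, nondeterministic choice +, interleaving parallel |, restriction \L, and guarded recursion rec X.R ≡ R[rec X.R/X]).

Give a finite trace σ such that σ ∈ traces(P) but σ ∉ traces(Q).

LTS(P): 6 reachable states
  m0 = rec X. (c.d.0)\{a} + c.c.c.0 + c.X :: -c-> m0, -c-> m1, -c-> m2
  m1 = (d.0)\{a} :: -d-> m3
  m2 = c.c.0 :: -c-> m4
  m3 = 0\{a} :: deadlocked
  m4 = c.0 :: -c-> m5
  m5 = 0 :: deadlocked
LTS(Q): 4 reachable states
  n0 = rec X. (a.d.0)\{a} + c.c.c.0 + c.X :: -c-> n0, -c-> n1
  n1 = c.c.0 :: -c-> n2
  n2 = c.0 :: -c-> n3
  n3 = 0 :: deadlocked
Executing cd from P (initial set {m0}):
  [1] c ⇒ {m0, m1, m2}
  [2] d ⇒ {m3}
  P completes σ.
Executing cd from Q (initial set {n0}):
  [1] c ⇒ {n0, n1}
  [2] d ⇒ ∅  — Q cannot continue

cd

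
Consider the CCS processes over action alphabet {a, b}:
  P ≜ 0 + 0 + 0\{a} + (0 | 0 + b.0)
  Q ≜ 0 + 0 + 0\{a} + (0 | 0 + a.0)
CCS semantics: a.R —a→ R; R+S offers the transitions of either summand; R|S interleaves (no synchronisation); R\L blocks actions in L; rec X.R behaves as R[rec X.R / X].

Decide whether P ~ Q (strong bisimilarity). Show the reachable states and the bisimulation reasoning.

P's transition system — 2 states:
  s0 = 0 + 0 + 0\{a} + (0 | 0 + b.0) ⊢ -b-> s1
  s1 = 0 ⊢ stopped
Q's transition system — 2 states:
  t0 = 0 + 0 + 0\{a} + (0 | 0 + a.0) ⊢ -a-> t1
  t1 = 0 ⊢ stopped
Partition-refinement fixed point:
  B0 = {s0}
  B1 = {s1, t1}
  B2 = {t0}
s0 ∈ B0, t0 ∈ B2 → different blocks

not bisimilar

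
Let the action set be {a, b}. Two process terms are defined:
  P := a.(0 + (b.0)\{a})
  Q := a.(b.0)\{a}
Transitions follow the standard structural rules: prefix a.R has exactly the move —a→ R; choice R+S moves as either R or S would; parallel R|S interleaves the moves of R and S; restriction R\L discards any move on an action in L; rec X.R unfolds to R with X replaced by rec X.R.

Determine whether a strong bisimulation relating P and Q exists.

LTS(P): 3 reachable states
  m0 = a.(0 + (b.0)\{a}) has moves -a-> m1
  m1 = 0 + (b.0)\{a} has moves -b-> m2
  m2 = 0\{a} has moves stopped
LTS(Q): 3 reachable states
  n0 = a.(b.0)\{a} has moves -a-> n1
  n1 = (b.0)\{a} has moves -b-> n2
  n2 = 0\{a} has moves stopped
Coarsest stable partition (strong bisimilarity classes):
  B0 = {m0, n0}
  B1 = {m1, n1}
  B2 = {m2, n2}
m0 ∈ B0, n0 ∈ B0 → same block

YES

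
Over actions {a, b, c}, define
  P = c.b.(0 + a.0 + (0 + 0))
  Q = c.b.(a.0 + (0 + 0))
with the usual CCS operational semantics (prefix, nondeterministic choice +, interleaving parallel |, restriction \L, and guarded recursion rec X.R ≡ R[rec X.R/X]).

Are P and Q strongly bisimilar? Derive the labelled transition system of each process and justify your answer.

LTS(P): 4 reachable states
  p0 = c.b.(0 + a.0 + (0 + 0)) has moves ··c··> p1
  p1 = b.(0 + a.0 + (0 + 0)) has moves ··b··> p2
  p2 = 0 + a.0 + (0 + 0) has moves ··a··> p3
  p3 = 0 has moves stopped
LTS(Q): 4 reachable states
  q0 = c.b.(a.0 + (0 + 0)) has moves ··c··> q1
  q1 = b.(a.0 + (0 + 0)) has moves ··b··> q2
  q2 = a.0 + (0 + 0) has moves ··a··> q3
  q3 = 0 has moves stopped
Coarsest stable partition (strong bisimilarity classes):
  B0 = {p0, q0}
  B1 = {p1, q1}
  B2 = {p2, q2}
  B3 = {p3, q3}
p0 ∈ B0, q0 ∈ B0 → same block

P ~ Q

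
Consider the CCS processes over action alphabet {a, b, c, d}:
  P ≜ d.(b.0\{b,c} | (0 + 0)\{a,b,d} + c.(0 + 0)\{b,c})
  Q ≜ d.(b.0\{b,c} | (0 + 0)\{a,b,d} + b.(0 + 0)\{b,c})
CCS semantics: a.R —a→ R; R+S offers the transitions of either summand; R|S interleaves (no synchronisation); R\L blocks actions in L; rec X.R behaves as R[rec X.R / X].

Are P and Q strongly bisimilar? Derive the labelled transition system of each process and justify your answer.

P's transition system — 4 states:
  m0 = d.(b.0\{b,c} | (0 + 0)\{a,b,d} + c.(0 + 0)\{b,c}) has moves —d→ m1
  m1 = b.0\{b,c} | (0 + 0)\{a,b,d} + c.(0 + 0)\{b,c} has moves —b→ m2, —c→ m3
  m2 = 0\{b,c} | (0 + 0)\{a,b,d} has moves (no moves)
  m3 = (0 + 0)\{b,c} has moves (no moves)
Q's transition system — 4 states:
  n0 = d.(b.0\{b,c} | (0 + 0)\{a,b,d} + b.(0 + 0)\{b,c}) has moves —d→ n1
  n1 = b.0\{b,c} | (0 + 0)\{a,b,d} + b.(0 + 0)\{b,c} has moves —b→ n2, —b→ n3
  n2 = (0 + 0)\{b,c} has moves (no moves)
  n3 = 0\{b,c} | (0 + 0)\{a,b,d} has moves (no moves)
Coarsest stable partition (strong bisimilarity classes):
  B0 = {m0}
  B1 = {m1}
  B2 = {m2, m3, n2, n3}
  B3 = {n0}
  B4 = {n1}
m0 ∈ B0, n0 ∈ B3 → different blocks

not bisimilar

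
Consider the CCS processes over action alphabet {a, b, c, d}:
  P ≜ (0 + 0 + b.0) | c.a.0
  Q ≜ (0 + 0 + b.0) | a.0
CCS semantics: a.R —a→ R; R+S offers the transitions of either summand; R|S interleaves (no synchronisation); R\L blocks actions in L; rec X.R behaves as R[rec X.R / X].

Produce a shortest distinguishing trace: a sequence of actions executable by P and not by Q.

c

Reachable graph of P (6 states):
  p0 = (0 + 0 + b.0) | c.a.0 :: —b→ p1, —c→ p2
  p1 = 0 | c.a.0 :: —c→ p3
  p2 = (0 + 0 + b.0) | a.0 :: —a→ p4, —b→ p3
  p3 = 0 | a.0 :: —a→ p5
  p4 = (0 + 0 + b.0) | 0 :: —b→ p5
  p5 = 0 | 0 :: ∅
Reachable graph of Q (4 states):
  q0 = (0 + 0 + b.0) | a.0 :: —a→ q1, —b→ q2
  q1 = (0 + 0 + b.0) | 0 :: —b→ q3
  q2 = 0 | a.0 :: —a→ q3
  q3 = 0 | 0 :: ∅
Executing c from P (initial set {p0}):
  step 1 (c): {p2}
  P completes σ.
Executing c from Q (initial set {q0}):
  step 1 (c): ∅  — Q cannot continue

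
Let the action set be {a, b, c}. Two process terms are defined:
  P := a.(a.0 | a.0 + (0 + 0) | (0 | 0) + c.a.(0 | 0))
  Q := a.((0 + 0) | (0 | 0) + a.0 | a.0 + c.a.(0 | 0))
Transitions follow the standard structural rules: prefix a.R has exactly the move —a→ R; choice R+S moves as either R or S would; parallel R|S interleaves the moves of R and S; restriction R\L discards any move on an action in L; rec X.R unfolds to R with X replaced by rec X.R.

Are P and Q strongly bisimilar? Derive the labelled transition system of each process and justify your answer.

bisimilar

P's transition system — 6 states:
  m0 = a.(a.0 | a.0 + (0 + 0) | (0 | 0) + c.a.(0 | 0)) ⊢ -a-> m1
  m1 = a.0 | a.0 + (0 + 0) | (0 | 0) + c.a.(0 | 0) ⊢ -a-> m2, -a-> m3, -c-> m4
  m2 = 0 | a.0 ⊢ -a-> m5
  m3 = a.0 | 0 ⊢ -a-> m5
  m4 = a.(0 | 0) ⊢ -a-> m5
  m5 = 0 | 0 ⊢ stopped
Q's transition system — 6 states:
  n0 = a.((0 + 0) | (0 | 0) + a.0 | a.0 + c.a.(0 | 0)) ⊢ -a-> n1
  n1 = (0 + 0) | (0 | 0) + a.0 | a.0 + c.a.(0 | 0) ⊢ -a-> n2, -a-> n3, -c-> n4
  n2 = 0 | a.0 ⊢ -a-> n5
  n3 = a.0 | 0 ⊢ -a-> n5
  n4 = a.(0 | 0) ⊢ -a-> n5
  n5 = 0 | 0 ⊢ stopped
Partition-refinement fixed point:
  B0 = {m0, n0}
  B1 = {m1, n1}
  B2 = {m2, m3, m4, n2, n3, n4}
  B3 = {m5, n5}
m0 ∈ B0, n0 ∈ B0 → same block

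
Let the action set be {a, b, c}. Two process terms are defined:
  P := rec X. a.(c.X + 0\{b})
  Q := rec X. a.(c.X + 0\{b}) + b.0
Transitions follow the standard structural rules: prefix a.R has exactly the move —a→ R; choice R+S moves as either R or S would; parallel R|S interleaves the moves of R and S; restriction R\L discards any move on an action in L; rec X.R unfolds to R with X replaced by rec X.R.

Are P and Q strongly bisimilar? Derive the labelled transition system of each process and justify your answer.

NO

Reachable graph of P (2 states):
  m0 = rec X. a.(c.X + 0\{b}) ⊢ --a--▸ m1
  m1 = c.(rec X. a.(c.X + 0\{b})) + 0\{b} ⊢ --c--▸ m0
Reachable graph of Q (3 states):
  n0 = rec X. a.(c.X + 0\{b}) + b.0 ⊢ --a--▸ n1, --b--▸ n2
  n1 = c.(rec X. a.(c.X + 0\{b}) + b.0) + 0\{b} ⊢ --c--▸ n0
  n2 = 0 ⊢ (no moves)
Coarsest stable partition (strong bisimilarity classes):
  B0 = {m0}
  B1 = {m1}
  B2 = {n0}
  B3 = {n2}
  B4 = {n1}
m0 ∈ B0, n0 ∈ B2 → different blocks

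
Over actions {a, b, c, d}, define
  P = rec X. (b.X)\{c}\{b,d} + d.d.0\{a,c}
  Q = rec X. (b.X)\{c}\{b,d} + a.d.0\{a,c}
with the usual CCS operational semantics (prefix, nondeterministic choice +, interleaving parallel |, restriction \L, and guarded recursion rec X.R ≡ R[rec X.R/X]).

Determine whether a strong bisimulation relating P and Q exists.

P's transition system — 3 states:
  u0 = rec X. (b.X)\{c}\{b,d} + d.d.0\{a,c} → --d--▸ u1
  u1 = d.0\{a,c} → --d--▸ u2
  u2 = 0\{a,c} → ·
Q's transition system — 3 states:
  v0 = rec X. (b.X)\{c}\{b,d} + a.d.0\{a,c} → --a--▸ v1
  v1 = d.0\{a,c} → --d--▸ v2
  v2 = 0\{a,c} → ·
Coarsest stable partition (strong bisimilarity classes):
  B0 = {u0}
  B1 = {u1, v1}
  B2 = {u2, v2}
  B3 = {v0}
u0 ∈ B0, v0 ∈ B3 → different blocks

P ≁ Q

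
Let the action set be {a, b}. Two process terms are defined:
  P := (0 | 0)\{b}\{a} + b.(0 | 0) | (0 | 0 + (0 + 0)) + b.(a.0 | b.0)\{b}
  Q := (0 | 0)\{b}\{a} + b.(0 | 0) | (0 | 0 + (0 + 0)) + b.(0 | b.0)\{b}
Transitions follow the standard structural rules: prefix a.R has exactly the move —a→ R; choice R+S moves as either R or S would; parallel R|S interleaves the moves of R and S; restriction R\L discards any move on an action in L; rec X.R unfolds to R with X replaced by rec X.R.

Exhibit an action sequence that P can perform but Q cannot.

Reachable graph of P (4 states):
  p0 = (0 | 0)\{b}\{a} + b.(0 | 0) | (0 | 0 + (0 + 0)) + b.(a.0 | b.0)\{b} | ··b··> p1, ··b··> p2
  p1 = (a.0 | b.0)\{b} | ··a··> p3
  p2 = 0 | 0 | (0 | 0 + (0 + 0)) | ·
  p3 = (0 | b.0)\{b} | ·
Reachable graph of Q (3 states):
  q0 = (0 | 0)\{b}\{a} + b.(0 | 0) | (0 | 0 + (0 + 0)) + b.(0 | b.0)\{b} | ··b··> q1, ··b··> q2
  q1 = (0 | b.0)\{b} | ·
  q2 = 0 | 0 | (0 | 0 + (0 + 0)) | ·
Trace ⟨ba⟩ through P, begin at {p0}:
  step 1 (b): {p1, p2}
  step 2 (a): {p3}
  ✓ P
Trace ⟨ba⟩ through Q, begin at {q0}:
  step 1 (b): {q1, q2}
  step 2 (a): no successor for Q

ba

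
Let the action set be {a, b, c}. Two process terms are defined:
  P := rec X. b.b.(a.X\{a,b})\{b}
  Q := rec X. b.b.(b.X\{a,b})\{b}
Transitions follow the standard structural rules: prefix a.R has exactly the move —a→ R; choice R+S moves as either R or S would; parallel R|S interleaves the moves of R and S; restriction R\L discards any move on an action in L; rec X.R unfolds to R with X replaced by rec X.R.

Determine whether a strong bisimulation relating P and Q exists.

NO

Reachable graph of P (4 states):
  u0 = rec X. b.b.(a.X\{a,b})\{b} → =b=> u1
  u1 = b.(a.(rec X. b.b.(a.X\{a,b})\{b})\{a,b})\{b} → =b=> u2
  u2 = (a.(rec X. b.b.(a.X\{a,b})\{b})\{a,b})\{b} → =a=> u3
  u3 = (rec X. b.b.(a.X\{a,b})\{b})\{a,b}\{b} → deadlocked
Reachable graph of Q (3 states):
  v0 = rec X. b.b.(b.X\{a,b})\{b} → =b=> v1
  v1 = b.(b.(rec X. b.b.(b.X\{a,b})\{b})\{a,b})\{b} → =b=> v2
  v2 = (b.(rec X. b.b.(b.X\{a,b})\{b})\{a,b})\{b} → deadlocked
Coarsest stable partition (strong bisimilarity classes):
  B0 = {u0}
  B1 = {u1}
  B2 = {u2}
  B3 = {u3, v2}
  B4 = {v0}
  B5 = {v1}
u0 ∈ B0, v0 ∈ B4 → different blocks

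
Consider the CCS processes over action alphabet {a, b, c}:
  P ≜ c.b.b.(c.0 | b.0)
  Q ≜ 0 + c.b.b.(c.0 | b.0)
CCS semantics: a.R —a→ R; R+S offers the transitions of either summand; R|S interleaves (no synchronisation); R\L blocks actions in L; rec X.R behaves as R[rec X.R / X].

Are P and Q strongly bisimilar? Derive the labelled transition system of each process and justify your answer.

Reachable graph of P (7 states):
  p0 = c.b.b.(c.0 | b.0) has moves -c-> p1
  p1 = b.b.(c.0 | b.0) has moves -b-> p2
  p2 = b.(c.0 | b.0) has moves -b-> p3
  p3 = c.0 | b.0 has moves -b-> p4, -c-> p5
  p4 = c.0 | 0 has moves -c-> p6
  p5 = 0 | b.0 has moves -b-> p6
  p6 = 0 | 0 has moves ·
Reachable graph of Q (7 states):
  q0 = 0 + c.b.b.(c.0 | b.0) has moves -c-> q1
  q1 = b.b.(c.0 | b.0) has moves -b-> q2
  q2 = b.(c.0 | b.0) has moves -b-> q3
  q3 = c.0 | b.0 has moves -b-> q4, -c-> q5
  q4 = c.0 | 0 has moves -c-> q6
  q5 = 0 | b.0 has moves -b-> q6
  q6 = 0 | 0 has moves ·
Coarsest stable partition (strong bisimilarity classes):
  B0 = {p0, q0}
  B1 = {p1, q1}
  B2 = {p2, q2}
  B3 = {p3, q3}
  B4 = {p5, q5}
  B5 = {p6, q6}
  B6 = {p4, q4}
p0 ∈ B0, q0 ∈ B0 → same block

P ~ Q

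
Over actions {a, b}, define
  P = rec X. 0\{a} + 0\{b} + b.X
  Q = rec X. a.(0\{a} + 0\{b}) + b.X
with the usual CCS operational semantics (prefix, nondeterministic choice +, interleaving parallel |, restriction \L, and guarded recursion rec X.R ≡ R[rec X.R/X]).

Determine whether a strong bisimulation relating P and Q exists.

NO

P's transition system — 1 states:
  p0 = rec X. 0\{a} + 0\{b} + b.X → ··b··> p0
Q's transition system — 2 states:
  q0 = rec X. a.(0\{a} + 0\{b}) + b.X → ··a··> q1, ··b··> q0
  q1 = 0\{a} + 0\{b} → (no moves)
Bisimilarity quotient blocks:
  B0 = {p0}
  B1 = {q0}
  B2 = {q1}
p0 ∈ B0, q0 ∈ B1 → different blocks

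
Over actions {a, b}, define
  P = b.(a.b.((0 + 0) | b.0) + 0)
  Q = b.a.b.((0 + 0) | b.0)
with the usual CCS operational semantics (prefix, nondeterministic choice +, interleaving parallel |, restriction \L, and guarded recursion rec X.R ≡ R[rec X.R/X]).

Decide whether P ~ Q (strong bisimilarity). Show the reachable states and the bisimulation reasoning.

P's transition system — 5 states:
  s0 = b.(a.b.((0 + 0) | b.0) + 0) ⊢ ··b··> s1
  s1 = a.b.((0 + 0) | b.0) + 0 ⊢ ··a··> s2
  s2 = b.((0 + 0) | b.0) ⊢ ··b··> s3
  s3 = (0 + 0) | b.0 ⊢ ··b··> s4
  s4 = (0 + 0) | 0 ⊢ deadlocked
Q's transition system — 5 states:
  t0 = b.a.b.((0 + 0) | b.0) ⊢ ··b··> t1
  t1 = a.b.((0 + 0) | b.0) ⊢ ··a··> t2
  t2 = b.((0 + 0) | b.0) ⊢ ··b··> t3
  t3 = (0 + 0) | b.0 ⊢ ··b··> t4
  t4 = (0 + 0) | 0 ⊢ deadlocked
Bisimilarity quotient blocks:
  B0 = {s0, t0}
  B1 = {s1, t1}
  B2 = {s2, t2}
  B3 = {s3, t3}
  B4 = {s4, t4}
s0 ∈ B0, t0 ∈ B0 → same block

bisimilar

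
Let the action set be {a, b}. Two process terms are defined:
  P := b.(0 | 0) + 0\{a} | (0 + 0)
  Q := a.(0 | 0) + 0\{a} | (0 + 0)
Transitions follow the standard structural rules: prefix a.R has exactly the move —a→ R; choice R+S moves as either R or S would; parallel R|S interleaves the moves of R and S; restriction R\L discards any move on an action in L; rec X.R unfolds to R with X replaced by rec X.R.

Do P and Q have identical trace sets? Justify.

Reachable graph of P (2 states):
  m0 = b.(0 | 0) + 0\{a} | (0 + 0) | =b=> m1
  m1 = 0 | 0 | ·
Reachable graph of Q (2 states):
  n0 = a.(0 | 0) + 0\{a} | (0 + 0) | =a=> n1
  n1 = 0 | 0 | ·
Trace ⟨b⟩ through P, begin at {m0}:
  after b @ step 1: {m1}
  ✓ P
Trace ⟨b⟩ through Q, begin at {n0}:
  after b @ step 1: no successor for Q

trace-distinct — witness ⟨b⟩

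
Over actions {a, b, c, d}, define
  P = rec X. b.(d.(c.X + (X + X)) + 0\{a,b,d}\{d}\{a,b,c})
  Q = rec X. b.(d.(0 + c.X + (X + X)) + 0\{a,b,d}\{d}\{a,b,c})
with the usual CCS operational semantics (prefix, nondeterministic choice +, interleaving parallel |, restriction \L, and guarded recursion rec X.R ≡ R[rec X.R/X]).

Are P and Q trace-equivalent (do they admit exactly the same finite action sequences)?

P's transition system — 3 states:
  m0 = rec X. b.(d.(c.X + (X + X)) + 0\{a,b,d}\{d}\{a,b,c}) | —b→ m1
  m1 = d.(c.(rec X. b.(d.(c.X + (X + X)) + 0\{a,b,d}\{d}\{a,b,c})) + ((rec X. b.(d.(c.X + (X + X)) + 0\{a,b,d}\{d}\{a,b,c})) + (rec X. b.(d.(c.X + (X + X)) + 0\{a,b,d}\{d}\{a,b,c})))) + 0\{a,b,d}\{d}\{a,b,c} | —d→ m2
  m2 = c.(rec X. b.(d.(c.X + (X + X)) + 0\{a,b,d}\{d}\{a,b,c})) + ((rec X. b.(d.(c.X + (X + X)) + 0\{a,b,d}\{d}\{a,b,c})) + (rec X. b.(d.(c.X + (X + X)) + 0\{a,b,d}\{d}\{a,b,c}))) | —b→ m1, —c→ m0
Q's transition system — 3 states:
  n0 = rec X. b.(d.(0 + c.X + (X + X)) + 0\{a,b,d}\{d}\{a,b,c}) | —b→ n1
  n1 = d.(0 + c.(rec X. b.(d.(0 + c.X + (X + X)) + 0\{a,b,d}\{d}\{a,b,c})) + ((rec X. b.(d.(0 + c.X + (X + X)) + 0\{a,b,d}\{d}\{a,b,c})) + (rec X. b.(d.(0 + c.X + (X + X)) + 0\{a,b,d}\{d}\{a,b,c})))) + 0\{a,b,d}\{d}\{a,b,c} | —d→ n2
  n2 = 0 + c.(rec X. b.(d.(0 + c.X + (X + X)) + 0\{a,b,d}\{d}\{a,b,c})) + ((rec X. b.(d.(0 + c.X + (X + X)) + 0\{a,b,d}\{d}\{a,b,c})) + (rec X. b.(d.(0 + c.X + (X + X)) + 0\{a,b,d}\{d}\{a,b,c}))) | —b→ n1, —c→ n0
Bisimilarity quotient blocks:
  B0 = {m0, n0}
  B1 = {m1, n1}
  B2 = {m2, n2}
m0 ∈ B0, n0 ∈ B0 → same block
Bisimilar ⇒ trace-equivalent.

traces(P) = traces(Q)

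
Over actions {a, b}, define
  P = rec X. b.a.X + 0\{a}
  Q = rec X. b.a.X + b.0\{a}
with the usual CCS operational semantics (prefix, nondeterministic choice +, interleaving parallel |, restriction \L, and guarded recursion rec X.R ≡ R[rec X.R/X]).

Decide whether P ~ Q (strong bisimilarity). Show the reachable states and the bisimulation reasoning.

P ≁ Q

LTS(P): 2 reachable states
  u0 = rec X. b.a.X + 0\{a} ⊢ --b--▸ u1
  u1 = a.(rec X. b.a.X + 0\{a}) ⊢ --a--▸ u0
LTS(Q): 3 reachable states
  v0 = rec X. b.a.X + b.0\{a} ⊢ --b--▸ v1, --b--▸ v2
  v1 = 0\{a} ⊢ ·
  v2 = a.(rec X. b.a.X + b.0\{a}) ⊢ --a--▸ v0
Coarsest stable partition (strong bisimilarity classes):
  B0 = {u0}
  B1 = {u1}
  B2 = {v0}
  B3 = {v1}
  B4 = {v2}
u0 ∈ B0, v0 ∈ B2 → different blocks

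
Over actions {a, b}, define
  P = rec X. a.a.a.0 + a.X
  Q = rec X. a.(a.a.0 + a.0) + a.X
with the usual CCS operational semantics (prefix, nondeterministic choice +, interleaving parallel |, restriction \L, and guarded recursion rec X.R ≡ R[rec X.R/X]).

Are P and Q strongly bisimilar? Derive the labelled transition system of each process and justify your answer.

not bisimilar

Reachable graph of P (4 states):
  m0 = rec X. a.a.a.0 + a.X has moves --a--▸ m0, --a--▸ m1
  m1 = a.a.0 has moves --a--▸ m2
  m2 = a.0 has moves --a--▸ m3
  m3 = 0 has moves ·
Reachable graph of Q (4 states):
  n0 = rec X. a.(a.a.0 + a.0) + a.X has moves --a--▸ n0, --a--▸ n1
  n1 = a.a.0 + a.0 has moves --a--▸ n2, --a--▸ n3
  n2 = 0 has moves ·
  n3 = a.0 has moves --a--▸ n2
Bisimilarity quotient blocks:
  B0 = {m0}
  B1 = {m1}
  B2 = {m2, n3}
  B3 = {m3, n2}
  B4 = {n0}
  B5 = {n1}
m0 ∈ B0, n0 ∈ B4 → different blocks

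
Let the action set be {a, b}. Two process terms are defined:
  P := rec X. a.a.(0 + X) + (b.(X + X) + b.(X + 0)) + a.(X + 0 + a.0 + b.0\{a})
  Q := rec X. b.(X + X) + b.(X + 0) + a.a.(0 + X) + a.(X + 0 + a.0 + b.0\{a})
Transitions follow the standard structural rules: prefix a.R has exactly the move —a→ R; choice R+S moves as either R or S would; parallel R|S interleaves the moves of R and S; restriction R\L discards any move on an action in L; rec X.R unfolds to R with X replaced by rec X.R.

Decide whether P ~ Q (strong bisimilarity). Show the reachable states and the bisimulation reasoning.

P's transition system — 8 states:
  m0 = rec X. a.a.(0 + X) + (b.(X + X) + b.(X + 0)) + a.(X + 0 + a.0 + b.0\{a}) | ··a··> m1, ··a··> m2, ··b··> m3, ··b··> m4
  m1 = (rec X. a.a.(0 + X) + (b.(X + X) + b.(X + 0)) + a.(X + 0 + a.0 + b.0\{a})) + 0 + a.0 + b.0\{a} | ··a··> m1, ··a··> m2, ··a··> m5, ··b··> m3, ··b··> m4, ··b··> m6
  m2 = a.(0 + (rec X. a.a.(0 + X) + (b.(X + X) + b.(X + 0)) + a.(X + 0 + a.0 + b.0\{a}))) | ··a··> m7
  m3 = (rec X. a.a.(0 + X) + (b.(X + X) + b.(X + 0)) + a.(X + 0 + a.0 + b.0\{a})) + (rec X. a.a.(0 + X) + (b.(X + X) + b.(X + 0)) + a.(X + 0 + a.0 + b.0\{a})) | ··a··> m1, ··a··> m2, ··b··> m3, ··b··> m4
  m4 = (rec X. a.a.(0 + X) + (b.(X + X) + b.(X + 0)) + a.(X + 0 + a.0 + b.0\{a})) + 0 | ··a··> m1, ··a··> m2, ··b··> m3, ··b··> m4
  m5 = 0 | (no moves)
  m6 = 0\{a} | (no moves)
  m7 = 0 + (rec X. a.a.(0 + X) + (b.(X + X) + b.(X + 0)) + a.(X + 0 + a.0 + b.0\{a})) | ··a··> m1, ··a··> m2, ··b··> m3, ··b··> m4
Q's transition system — 8 states:
  n0 = rec X. b.(X + X) + b.(X + 0) + a.a.(0 + X) + a.(X + 0 + a.0 + b.0\{a}) | ··a··> n1, ··a··> n2, ··b··> n3, ··b··> n4
  n1 = (rec X. b.(X + X) + b.(X + 0) + a.a.(0 + X) + a.(X + 0 + a.0 + b.0\{a})) + 0 + a.0 + b.0\{a} | ··a··> n1, ··a··> n2, ··a··> n5, ··b··> n3, ··b··> n4, ··b··> n6
  n2 = a.(0 + (rec X. b.(X + X) + b.(X + 0) + a.a.(0 + X) + a.(X + 0 + a.0 + b.0\{a}))) | ··a··> n7
  n3 = (rec X. b.(X + X) + b.(X + 0) + a.a.(0 + X) + a.(X + 0 + a.0 + b.0\{a})) + (rec X. b.(X + X) + b.(X + 0) + a.a.(0 + X) + a.(X + 0 + a.0 + b.0\{a})) | ··a··> n1, ··a··> n2, ··b··> n3, ··b··> n4
  n4 = (rec X. b.(X + X) + b.(X + 0) + a.a.(0 + X) + a.(X + 0 + a.0 + b.0\{a})) + 0 | ··a··> n1, ··a··> n2, ··b··> n3, ··b··> n4
  n5 = 0 | (no moves)
  n6 = 0\{a} | (no moves)
  n7 = 0 + (rec X. b.(X + X) + b.(X + 0) + a.a.(0 + X) + a.(X + 0 + a.0 + b.0\{a})) | ··a··> n1, ··a··> n2, ··b··> n3, ··b··> n4
Partition-refinement fixed point:
  B0 = {m0, m3, m4, m7, n0, n3, n4, n7}
  B1 = {m2, n2}
  B2 = {m1, n1}
  B3 = {m5, m6, n5, n6}
m0 ∈ B0, n0 ∈ B0 → same block

YES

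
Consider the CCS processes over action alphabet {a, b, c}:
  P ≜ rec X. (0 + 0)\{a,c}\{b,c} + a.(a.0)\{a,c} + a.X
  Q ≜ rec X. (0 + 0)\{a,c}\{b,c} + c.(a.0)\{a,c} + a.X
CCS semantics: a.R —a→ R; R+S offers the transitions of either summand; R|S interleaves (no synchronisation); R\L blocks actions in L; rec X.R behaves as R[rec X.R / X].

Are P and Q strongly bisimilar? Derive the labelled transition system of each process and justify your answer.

P's transition system — 2 states:
  s0 = rec X. (0 + 0)\{a,c}\{b,c} + a.(a.0)\{a,c} + a.X :: ··a··> s0, ··a··> s1
  s1 = (a.0)\{a,c} :: ·
Q's transition system — 2 states:
  t0 = rec X. (0 + 0)\{a,c}\{b,c} + c.(a.0)\{a,c} + a.X :: ··a··> t0, ··c··> t1
  t1 = (a.0)\{a,c} :: ·
Partition-refinement fixed point:
  B0 = {s0}
  B1 = {s1, t1}
  B2 = {t0}
s0 ∈ B0, t0 ∈ B2 → different blocks

not bisimilar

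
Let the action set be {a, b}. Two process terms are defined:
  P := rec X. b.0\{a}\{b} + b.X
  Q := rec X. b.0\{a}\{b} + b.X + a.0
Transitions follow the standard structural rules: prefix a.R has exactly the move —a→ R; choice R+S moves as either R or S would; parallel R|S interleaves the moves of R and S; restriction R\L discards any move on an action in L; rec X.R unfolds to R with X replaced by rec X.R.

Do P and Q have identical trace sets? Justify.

traces(P) ≠ traces(Q) — witness ⟨a⟩

P's transition system — 2 states:
  m0 = rec X. b.0\{a}\{b} + b.X :: -b-> m0, -b-> m1
  m1 = 0\{a}\{b} :: stopped
Q's transition system — 3 states:
  n0 = rec X. b.0\{a}\{b} + b.X + a.0 :: -a-> n1, -b-> n0, -b-> n2
  n1 = 0 :: stopped
  n2 = 0\{a}\{b} :: stopped
Run σ = ⟨a⟩ on Q: start {n0}
  after a @ step 1: {n1}
  — Q admits the full trace.
Run σ = ⟨a⟩ on P: start {m0}
  after a @ step 1: no successor for P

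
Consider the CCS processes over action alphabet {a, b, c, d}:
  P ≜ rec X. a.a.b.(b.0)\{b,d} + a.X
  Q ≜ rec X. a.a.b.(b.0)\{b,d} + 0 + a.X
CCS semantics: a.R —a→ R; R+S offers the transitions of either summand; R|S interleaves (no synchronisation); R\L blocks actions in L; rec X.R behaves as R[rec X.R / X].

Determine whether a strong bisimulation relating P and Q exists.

Reachable graph of P (4 states):
  p0 = rec X. a.a.b.(b.0)\{b,d} + a.X has moves -a-> p0, -a-> p1
  p1 = a.b.(b.0)\{b,d} has moves -a-> p2
  p2 = b.(b.0)\{b,d} has moves -b-> p3
  p3 = (b.0)\{b,d} has moves stopped
Reachable graph of Q (4 states):
  q0 = rec X. a.a.b.(b.0)\{b,d} + 0 + a.X has moves -a-> q0, -a-> q1
  q1 = a.b.(b.0)\{b,d} has moves -a-> q2
  q2 = b.(b.0)\{b,d} has moves -b-> q3
  q3 = (b.0)\{b,d} has moves stopped
Coarsest stable partition (strong bisimilarity classes):
  B0 = {p0, q0}
  B1 = {p1, q1}
  B2 = {p2, q2}
  B3 = {p3, q3}
p0 ∈ B0, q0 ∈ B0 → same block

bisimilar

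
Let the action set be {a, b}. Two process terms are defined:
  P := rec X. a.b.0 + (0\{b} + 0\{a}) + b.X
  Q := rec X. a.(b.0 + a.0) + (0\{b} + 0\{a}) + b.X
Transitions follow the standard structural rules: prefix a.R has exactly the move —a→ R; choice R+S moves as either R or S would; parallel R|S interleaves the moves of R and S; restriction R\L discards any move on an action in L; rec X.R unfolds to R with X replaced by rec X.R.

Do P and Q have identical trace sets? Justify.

trace-distinct — witness ⟨aa⟩

Reachable graph of P (3 states):
  p0 = rec X. a.b.0 + (0\{b} + 0\{a}) + b.X → —a→ p1, —b→ p0
  p1 = b.0 → —b→ p2
  p2 = 0 → (no moves)
Reachable graph of Q (3 states):
  q0 = rec X. a.(b.0 + a.0) + (0\{b} + 0\{a}) + b.X → —a→ q1, —b→ q0
  q1 = b.0 + a.0 → —a→ q2, —b→ q2
  q2 = 0 → (no moves)
Trace ⟨aa⟩ through Q, begin at {q0}:
  step 1 (a): {q1}
  step 2 (a): {q2}
  Q completes σ.
Trace ⟨aa⟩ through P, begin at {p0}:
  step 1 (a): {p1}
  step 2 (a): no successor for P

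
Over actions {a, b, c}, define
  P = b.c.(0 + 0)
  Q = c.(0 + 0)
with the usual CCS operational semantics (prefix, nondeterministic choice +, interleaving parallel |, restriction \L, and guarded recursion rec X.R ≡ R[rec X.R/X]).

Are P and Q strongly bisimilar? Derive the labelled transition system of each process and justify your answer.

not bisimilar

P's transition system — 3 states:
  m0 = b.c.(0 + 0) → —b→ m1
  m1 = c.(0 + 0) → —c→ m2
  m2 = 0 + 0 → ·
Q's transition system — 2 states:
  n0 = c.(0 + 0) → —c→ n1
  n1 = 0 + 0 → ·
Bisimilarity quotient blocks:
  B0 = {m0}
  B1 = {m1, n0}
  B2 = {m2, n1}
m0 ∈ B0, n0 ∈ B1 → different blocks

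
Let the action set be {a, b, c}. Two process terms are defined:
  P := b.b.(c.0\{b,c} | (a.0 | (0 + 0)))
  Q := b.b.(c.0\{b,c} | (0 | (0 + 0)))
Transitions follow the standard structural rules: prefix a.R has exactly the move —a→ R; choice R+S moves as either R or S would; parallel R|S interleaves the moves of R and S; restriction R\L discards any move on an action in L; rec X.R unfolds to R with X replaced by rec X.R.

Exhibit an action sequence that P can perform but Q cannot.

bba

Reachable graph of P (6 states):
  u0 = b.b.(c.0\{b,c} | (a.0 | (0 + 0))) ⊢ =b=> u1
  u1 = b.(c.0\{b,c} | (a.0 | (0 + 0))) ⊢ =b=> u2
  u2 = c.0\{b,c} | (a.0 | (0 + 0)) ⊢ =a=> u3, =c=> u4
  u3 = c.0\{b,c} | (0 | (0 + 0)) ⊢ =c=> u5
  u4 = 0\{b,c} | (a.0 | (0 + 0)) ⊢ =a=> u5
  u5 = 0\{b,c} | (0 | (0 + 0)) ⊢ deadlocked
Reachable graph of Q (4 states):
  v0 = b.b.(c.0\{b,c} | (0 | (0 + 0))) ⊢ =b=> v1
  v1 = b.(c.0\{b,c} | (0 | (0 + 0))) ⊢ =b=> v2
  v2 = c.0\{b,c} | (0 | (0 + 0)) ⊢ =c=> v3
  v3 = 0\{b,c} | (0 | (0 + 0)) ⊢ deadlocked
Run σ = ⟨bba⟩ on P: start {u0}
  step 1 (b): {u1}
  step 2 (b): {u2}
  step 3 (a): {u3}
  P completes σ.
Run σ = ⟨bba⟩ on Q: start {v0}
  step 1 (b): {v1}
  step 2 (b): {v2}
  step 3 (a): ∅ (Q stuck)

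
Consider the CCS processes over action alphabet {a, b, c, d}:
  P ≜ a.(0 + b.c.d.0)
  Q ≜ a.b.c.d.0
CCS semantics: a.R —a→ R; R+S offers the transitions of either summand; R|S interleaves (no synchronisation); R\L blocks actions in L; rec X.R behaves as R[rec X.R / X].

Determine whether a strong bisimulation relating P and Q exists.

P's transition system — 5 states:
  m0 = a.(0 + b.c.d.0) → -a-> m1
  m1 = 0 + b.c.d.0 → -b-> m2
  m2 = c.d.0 → -c-> m3
  m3 = d.0 → -d-> m4
  m4 = 0 → ∅
Q's transition system — 5 states:
  n0 = a.b.c.d.0 → -a-> n1
  n1 = b.c.d.0 → -b-> n2
  n2 = c.d.0 → -c-> n3
  n3 = d.0 → -d-> n4
  n4 = 0 → ∅
Partition-refinement fixed point:
  B0 = {m0, n0}
  B1 = {m1, n1}
  B2 = {m2, n2}
  B3 = {m3, n3}
  B4 = {m4, n4}
m0 ∈ B0, n0 ∈ B0 → same block

P ~ Q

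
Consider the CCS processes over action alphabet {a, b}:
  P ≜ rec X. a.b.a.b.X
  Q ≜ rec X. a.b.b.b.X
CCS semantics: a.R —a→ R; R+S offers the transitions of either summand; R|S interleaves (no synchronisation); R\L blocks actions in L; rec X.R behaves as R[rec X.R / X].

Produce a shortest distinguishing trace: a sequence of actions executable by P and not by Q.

aba

Reachable graph of P (4 states):
  u0 = rec X. a.b.a.b.X has moves ··a··> u1
  u1 = b.a.b.(rec X. a.b.a.b.X) has moves ··b··> u2
  u2 = a.b.(rec X. a.b.a.b.X) has moves ··a··> u3
  u3 = b.(rec X. a.b.a.b.X) has moves ··b··> u0
Reachable graph of Q (4 states):
  v0 = rec X. a.b.b.b.X has moves ··a··> v1
  v1 = b.b.b.(rec X. a.b.b.b.X) has moves ··b··> v2
  v2 = b.b.(rec X. a.b.b.b.X) has moves ··b··> v3
  v3 = b.(rec X. a.b.b.b.X) has moves ··b··> v0
Run σ = ⟨aba⟩ on P: start {u0}
  [1] a ⇒ {u1}
  [2] b ⇒ {u2}
  [3] a ⇒ {u3}
  — P admits the full trace.
Run σ = ⟨aba⟩ on Q: start {v0}
  [1] a ⇒ {v1}
  [2] b ⇒ {v2}
  [3] a ⇒ ∅  — Q cannot continue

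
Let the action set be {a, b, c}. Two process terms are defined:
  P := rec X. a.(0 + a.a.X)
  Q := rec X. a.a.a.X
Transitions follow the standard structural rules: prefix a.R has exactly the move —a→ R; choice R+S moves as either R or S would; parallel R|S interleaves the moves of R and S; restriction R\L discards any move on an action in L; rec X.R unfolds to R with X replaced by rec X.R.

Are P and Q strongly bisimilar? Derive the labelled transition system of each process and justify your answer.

Reachable graph of P (3 states):
  p0 = rec X. a.(0 + a.a.X) :: =a=> p1
  p1 = 0 + a.a.(rec X. a.(0 + a.a.X)) :: =a=> p2
  p2 = a.(rec X. a.(0 + a.a.X)) :: =a=> p0
Reachable graph of Q (3 states):
  q0 = rec X. a.a.a.X :: =a=> q1
  q1 = a.a.(rec X. a.a.a.X) :: =a=> q2
  q2 = a.(rec X. a.a.a.X) :: =a=> q0
Coarsest stable partition (strong bisimilarity classes):
  B0 = {p0, p1, p2, q0, q1, q2}
p0 ∈ B0, q0 ∈ B0 → same block

bisimilar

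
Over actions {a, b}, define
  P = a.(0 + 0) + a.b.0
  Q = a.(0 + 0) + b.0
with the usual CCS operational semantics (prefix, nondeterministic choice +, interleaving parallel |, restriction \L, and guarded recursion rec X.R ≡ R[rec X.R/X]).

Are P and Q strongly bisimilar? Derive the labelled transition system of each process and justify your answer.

P's transition system — 4 states:
  m0 = a.(0 + 0) + a.b.0 has moves --a--▸ m1, --a--▸ m2
  m1 = 0 + 0 has moves deadlocked
  m2 = b.0 has moves --b--▸ m3
  m3 = 0 has moves deadlocked
Q's transition system — 3 states:
  n0 = a.(0 + 0) + b.0 has moves --a--▸ n1, --b--▸ n2
  n1 = 0 + 0 has moves deadlocked
  n2 = 0 has moves deadlocked
Bisimilarity quotient blocks:
  B0 = {m0}
  B1 = {m1, m3, n1, n2}
  B2 = {m2}
  B3 = {n0}
m0 ∈ B0, n0 ∈ B3 → different blocks

P ≁ Q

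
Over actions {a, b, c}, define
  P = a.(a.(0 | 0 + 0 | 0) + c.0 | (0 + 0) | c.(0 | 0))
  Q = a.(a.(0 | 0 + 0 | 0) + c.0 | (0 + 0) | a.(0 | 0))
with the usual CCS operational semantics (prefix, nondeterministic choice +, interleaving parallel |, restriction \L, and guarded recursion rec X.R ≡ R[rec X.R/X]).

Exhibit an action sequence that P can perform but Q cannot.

LTS(P): 6 reachable states
  p0 = a.(a.(0 | 0 + 0 | 0) + c.0 | (0 + 0) | c.(0 | 0)) ⊢ =a=> p1
  p1 = a.(0 | 0 + 0 | 0) + c.0 | (0 + 0) | c.(0 | 0) ⊢ =a=> p2, =c=> p3, =c=> p4
  p2 = 0 | 0 + 0 | 0 ⊢ ·
  p3 = 0 | (0 + 0) | c.(0 | 0) ⊢ =c=> p5
  p4 = c.0 | (0 + 0) | (0 | 0) ⊢ =c=> p5
  p5 = 0 | (0 + 0) | (0 | 0) ⊢ ·
LTS(Q): 6 reachable states
  q0 = a.(a.(0 | 0 + 0 | 0) + c.0 | (0 + 0) | a.(0 | 0)) ⊢ =a=> q1
  q1 = a.(0 | 0 + 0 | 0) + c.0 | (0 + 0) | a.(0 | 0) ⊢ =a=> q2, =a=> q3, =c=> q4
  q2 = 0 | 0 + 0 | 0 ⊢ ·
  q3 = c.0 | (0 + 0) | (0 | 0) ⊢ =c=> q5
  q4 = 0 | (0 + 0) | a.(0 | 0) ⊢ =a=> q5
  q5 = 0 | (0 + 0) | (0 | 0) ⊢ ·
Run σ = ⟨acc⟩ on P: start {p0}
  [1] a ⇒ {p1}
  [2] c ⇒ {p3, p4}
  [3] c ⇒ {p5}
  P completes σ.
Run σ = ⟨acc⟩ on Q: start {q0}
  [1] a ⇒ {q1}
  [2] c ⇒ {q4}
  [3] c ⇒ ∅ (Q stuck)

acc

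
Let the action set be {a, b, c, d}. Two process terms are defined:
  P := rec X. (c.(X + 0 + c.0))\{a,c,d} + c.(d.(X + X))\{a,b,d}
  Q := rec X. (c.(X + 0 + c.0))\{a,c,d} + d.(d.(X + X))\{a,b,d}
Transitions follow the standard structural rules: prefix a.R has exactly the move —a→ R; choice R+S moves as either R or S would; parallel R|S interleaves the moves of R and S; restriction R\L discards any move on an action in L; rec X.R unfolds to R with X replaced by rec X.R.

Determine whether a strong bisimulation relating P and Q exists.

NO

P's transition system — 2 states:
  p0 = rec X. (c.(X + 0 + c.0))\{a,c,d} + c.(d.(X + X))\{a,b,d} | ··c··> p1
  p1 = (d.((rec X. (c.(X + 0 + c.0))\{a,c,d} + c.(d.(X + X))\{a,b,d}) + (rec X. (c.(X + 0 + c.0))\{a,c,d} + c.(d.(X + X))\{a,b,d})))\{a,b,d} | stopped
Q's transition system — 2 states:
  q0 = rec X. (c.(X + 0 + c.0))\{a,c,d} + d.(d.(X + X))\{a,b,d} | ··d··> q1
  q1 = (d.((rec X. (c.(X + 0 + c.0))\{a,c,d} + d.(d.(X + X))\{a,b,d}) + (rec X. (c.(X + 0 + c.0))\{a,c,d} + d.(d.(X + X))\{a,b,d})))\{a,b,d} | stopped
Coarsest stable partition (strong bisimilarity classes):
  B0 = {p0}
  B1 = {p1, q1}
  B2 = {q0}
p0 ∈ B0, q0 ∈ B2 → different blocks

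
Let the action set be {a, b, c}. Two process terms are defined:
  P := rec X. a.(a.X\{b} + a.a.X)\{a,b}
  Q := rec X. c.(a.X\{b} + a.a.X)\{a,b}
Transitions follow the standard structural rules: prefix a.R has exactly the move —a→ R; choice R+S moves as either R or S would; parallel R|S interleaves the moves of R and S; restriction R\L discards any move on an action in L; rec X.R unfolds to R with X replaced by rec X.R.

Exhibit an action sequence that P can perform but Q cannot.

a

P's transition system — 2 states:
  s0 = rec X. a.(a.X\{b} + a.a.X)\{a,b} :: -a-> s1
  s1 = (a.(rec X. a.(a.X\{b} + a.a.X)\{a,b})\{b} + a.a.(rec X. a.(a.X\{b} + a.a.X)\{a,b}))\{a,b} :: ·
Q's transition system — 2 states:
  t0 = rec X. c.(a.X\{b} + a.a.X)\{a,b} :: -c-> t1
  t1 = (a.(rec X. c.(a.X\{b} + a.a.X)\{a,b})\{b} + a.a.(rec X. c.(a.X\{b} + a.a.X)\{a,b}))\{a,b} :: ·
Trace ⟨a⟩ through P, begin at {s0}:
  after a @ step 1: {s1}
  ✓ P
Trace ⟨a⟩ through Q, begin at {t0}:
  after a @ step 1: ∅  — Q cannot continue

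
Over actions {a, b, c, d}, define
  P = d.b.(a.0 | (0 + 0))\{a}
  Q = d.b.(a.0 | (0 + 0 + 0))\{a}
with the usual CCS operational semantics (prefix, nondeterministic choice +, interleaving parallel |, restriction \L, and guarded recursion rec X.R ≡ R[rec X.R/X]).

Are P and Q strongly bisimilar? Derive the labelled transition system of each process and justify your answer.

YES

P's transition system — 3 states:
  s0 = d.b.(a.0 | (0 + 0))\{a} → -d-> s1
  s1 = b.(a.0 | (0 + 0))\{a} → -b-> s2
  s2 = (a.0 | (0 + 0))\{a} → ∅
Q's transition system — 3 states:
  t0 = d.b.(a.0 | (0 + 0 + 0))\{a} → -d-> t1
  t1 = b.(a.0 | (0 + 0 + 0))\{a} → -b-> t2
  t2 = (a.0 | (0 + 0 + 0))\{a} → ∅
Partition-refinement fixed point:
  B0 = {s0, t0}
  B1 = {s1, t1}
  B2 = {s2, t2}
s0 ∈ B0, t0 ∈ B0 → same block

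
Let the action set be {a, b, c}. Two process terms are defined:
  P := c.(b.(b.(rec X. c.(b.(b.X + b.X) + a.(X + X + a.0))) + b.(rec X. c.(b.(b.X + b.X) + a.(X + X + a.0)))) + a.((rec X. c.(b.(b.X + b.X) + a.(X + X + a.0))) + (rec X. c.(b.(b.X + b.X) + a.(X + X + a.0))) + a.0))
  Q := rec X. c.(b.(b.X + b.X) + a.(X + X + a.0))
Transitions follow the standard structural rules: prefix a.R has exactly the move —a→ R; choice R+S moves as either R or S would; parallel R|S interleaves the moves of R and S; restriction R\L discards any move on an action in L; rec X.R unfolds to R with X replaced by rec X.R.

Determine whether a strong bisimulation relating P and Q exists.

bisimilar

LTS(P): 6 reachable states
  s0 = c.(b.(b.(rec X. c.(b.(b.X + b.X) + a.(X + X + a.0))) + b.(rec X. c.(b.(b.X + b.X) + a.(X + X + a.0)))) + a.((rec X. c.(b.(b.X + b.X) + a.(X + X + a.0))) + (rec X. c.(b.(b.X + b.X) + a.(X + X + a.0))) + a.0)) | -c-> s1
  s1 = b.(b.(rec X. c.(b.(b.X + b.X) + a.(X + X + a.0))) + b.(rec X. c.(b.(b.X + b.X) + a.(X + X + a.0)))) + a.((rec X. c.(b.(b.X + b.X) + a.(X + X + a.0))) + (rec X. c.(b.(b.X + b.X) + a.(X + X + a.0))) + a.0) | -a-> s2, -b-> s3
  s2 = (rec X. c.(b.(b.X + b.X) + a.(X + X + a.0))) + (rec X. c.(b.(b.X + b.X) + a.(X + X + a.0))) + a.0 | -a-> s4, -c-> s1
  s3 = b.(rec X. c.(b.(b.X + b.X) + a.(X + X + a.0))) + b.(rec X. c.(b.(b.X + b.X) + a.(X + X + a.0))) | -b-> s5
  s4 = 0 | (no moves)
  s5 = rec X. c.(b.(b.X + b.X) + a.(X + X + a.0)) | -c-> s1
LTS(Q): 5 reachable states
  t0 = rec X. c.(b.(b.X + b.X) + a.(X + X + a.0)) | -c-> t1
  t1 = b.(b.(rec X. c.(b.(b.X + b.X) + a.(X + X + a.0))) + b.(rec X. c.(b.(b.X + b.X) + a.(X + X + a.0)))) + a.((rec X. c.(b.(b.X + b.X) + a.(X + X + a.0))) + (rec X. c.(b.(b.X + b.X) + a.(X + X + a.0))) + a.0) | -a-> t2, -b-> t3
  t2 = (rec X. c.(b.(b.X + b.X) + a.(X + X + a.0))) + (rec X. c.(b.(b.X + b.X) + a.(X + X + a.0))) + a.0 | -a-> t4, -c-> t1
  t3 = b.(rec X. c.(b.(b.X + b.X) + a.(X + X + a.0))) + b.(rec X. c.(b.(b.X + b.X) + a.(X + X + a.0))) | -b-> t0
  t4 = 0 | (no moves)
Partition-refinement fixed point:
  B0 = {s0, s5, t0}
  B1 = {s1, t1}
  B2 = {s3, t3}
  B3 = {s2, t2}
  B4 = {s4, t4}
s0 ∈ B0, t0 ∈ B0 → same block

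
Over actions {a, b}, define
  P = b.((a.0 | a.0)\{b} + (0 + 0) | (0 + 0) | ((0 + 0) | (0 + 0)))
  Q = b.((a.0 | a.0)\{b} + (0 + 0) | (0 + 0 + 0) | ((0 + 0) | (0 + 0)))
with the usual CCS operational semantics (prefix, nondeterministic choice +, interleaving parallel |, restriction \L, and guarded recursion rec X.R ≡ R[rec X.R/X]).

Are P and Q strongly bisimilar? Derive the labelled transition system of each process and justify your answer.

Reachable graph of P (5 states):
  m0 = b.((a.0 | a.0)\{b} + (0 + 0) | (0 + 0) | ((0 + 0) | (0 + 0))) :: =b=> m1
  m1 = (a.0 | a.0)\{b} + (0 + 0) | (0 + 0) | ((0 + 0) | (0 + 0)) :: =a=> m2, =a=> m3
  m2 = (0 | a.0)\{b} :: =a=> m4
  m3 = (a.0 | 0)\{b} :: =a=> m4
  m4 = (0 | 0)\{b} :: deadlocked
Reachable graph of Q (5 states):
  n0 = b.((a.0 | a.0)\{b} + (0 + 0) | (0 + 0 + 0) | ((0 + 0) | (0 + 0))) :: =b=> n1
  n1 = (a.0 | a.0)\{b} + (0 + 0) | (0 + 0 + 0) | ((0 + 0) | (0 + 0)) :: =a=> n2, =a=> n3
  n2 = (0 | a.0)\{b} :: =a=> n4
  n3 = (a.0 | 0)\{b} :: =a=> n4
  n4 = (0 | 0)\{b} :: deadlocked
Coarsest stable partition (strong bisimilarity classes):
  B0 = {m0, n0}
  B1 = {m1, n1}
  B2 = {m2, m3, n2, n3}
  B3 = {m4, n4}
m0 ∈ B0, n0 ∈ B0 → same block

bisimilar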